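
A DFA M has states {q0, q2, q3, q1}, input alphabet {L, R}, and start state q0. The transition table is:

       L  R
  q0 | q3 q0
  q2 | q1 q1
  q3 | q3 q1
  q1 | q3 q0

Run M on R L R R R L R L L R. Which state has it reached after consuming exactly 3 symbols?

q1

start at q0
read 'R': q0 → q0
read 'L': q0 → q3
read 'R': q3 → q1
After 3 symbols: q1.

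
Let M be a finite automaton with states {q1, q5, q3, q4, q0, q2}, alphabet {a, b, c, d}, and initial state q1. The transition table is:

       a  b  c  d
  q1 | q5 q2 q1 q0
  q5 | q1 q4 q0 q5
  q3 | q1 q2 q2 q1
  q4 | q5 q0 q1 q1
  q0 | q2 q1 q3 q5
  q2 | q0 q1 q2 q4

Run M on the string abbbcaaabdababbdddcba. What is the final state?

Trace: q1 -a-> q5 -b-> q4 -b-> q0 -b-> q1 -c-> q1 -a-> q5 -a-> q1 -a-> q5 -b-> q4 -d-> q1 -a-> q5 -b-> q4 -a-> q5 -b-> q4 -b-> q0 -d-> q5 -d-> q5 -d-> q5 -c-> q0 -b-> q1 -a-> q5

q5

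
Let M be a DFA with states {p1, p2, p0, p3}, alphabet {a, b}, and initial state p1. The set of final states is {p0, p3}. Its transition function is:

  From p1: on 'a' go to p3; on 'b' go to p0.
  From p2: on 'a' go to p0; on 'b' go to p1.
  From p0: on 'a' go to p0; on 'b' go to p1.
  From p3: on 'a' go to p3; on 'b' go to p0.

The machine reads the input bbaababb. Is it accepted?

Yes

start at p1
read 'b': p1 → p0
read 'b': p0 → p1
read 'a': p1 → p3
read 'a': p3 → p3
read 'b': p3 → p0
read 'a': p0 → p0
read 'b': p0 → p1
read 'b': p1 → p0
End state p0 is accepting.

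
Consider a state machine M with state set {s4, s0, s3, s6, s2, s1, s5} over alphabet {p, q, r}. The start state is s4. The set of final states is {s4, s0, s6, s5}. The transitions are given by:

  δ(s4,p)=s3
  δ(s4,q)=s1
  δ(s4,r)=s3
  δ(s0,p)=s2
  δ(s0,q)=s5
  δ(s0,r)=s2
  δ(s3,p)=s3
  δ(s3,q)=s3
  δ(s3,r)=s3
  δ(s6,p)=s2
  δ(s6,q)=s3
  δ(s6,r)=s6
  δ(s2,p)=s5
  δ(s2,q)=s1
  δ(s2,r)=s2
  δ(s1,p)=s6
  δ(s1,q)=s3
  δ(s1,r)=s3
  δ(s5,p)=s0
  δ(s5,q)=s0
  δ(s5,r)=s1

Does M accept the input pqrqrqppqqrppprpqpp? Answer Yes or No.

s4 → s3 → s3 → s3 → s3 → s3 → s3 → s3 → s3 → s3 → s3 → s3 → s3 → s3 → s3 → s3 → s3 → s3 → s3 → s3
End state s3 is not accepting.

No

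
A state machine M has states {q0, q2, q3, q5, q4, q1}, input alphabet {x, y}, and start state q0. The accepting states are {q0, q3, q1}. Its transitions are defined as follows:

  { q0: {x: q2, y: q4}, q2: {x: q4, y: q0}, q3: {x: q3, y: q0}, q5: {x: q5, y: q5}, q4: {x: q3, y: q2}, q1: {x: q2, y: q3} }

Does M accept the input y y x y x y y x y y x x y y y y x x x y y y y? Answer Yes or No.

q0 → q4 → q2 → q4 → q2 → q4 → q2 → q0 → q2 → q0 → q4 → q3 → q3 → q0 → q4 → q2 → q0 → q2 → q4 → q3 → q0 → q4 → q2 → q0
End state q0 is accepting.

Yes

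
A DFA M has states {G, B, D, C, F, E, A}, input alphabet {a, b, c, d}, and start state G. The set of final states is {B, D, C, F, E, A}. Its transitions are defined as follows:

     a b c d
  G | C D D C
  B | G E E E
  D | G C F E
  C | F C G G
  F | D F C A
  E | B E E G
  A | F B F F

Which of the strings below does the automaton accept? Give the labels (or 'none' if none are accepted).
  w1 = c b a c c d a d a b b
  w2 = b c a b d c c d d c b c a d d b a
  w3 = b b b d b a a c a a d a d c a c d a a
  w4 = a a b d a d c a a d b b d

w1:
  start at G
  read 'c': G → D
  read 'b': D → C
  read 'a': C → F
  read 'c': F → C
  read 'c': C → G
  read 'd': G → C
  read 'a': C → F
  read 'd': F → A
  read 'a': A → F
  read 'b': F → F
  read 'b': F → F
  end F, accepted
w2:
  start at G
  read 'b': G → D
  read 'c': D → F
  read 'a': F → D
  read 'b': D → C
  read 'd': C → G
  read 'c': G → D
  read 'c': D → F
  read 'd': F → A
  read 'd': A → F
  read 'c': F → C
  read 'b': C → C
  read 'c': C → G
  read 'a': G → C
  read 'd': C → G
  read 'd': G → C
  read 'b': C → C
  read 'a': C → F
  end F, accepted
w3:
  start at G
  read 'b': G → D
  read 'b': D → C
  read 'b': C → C
  read 'd': C → G
  read 'b': G → D
  read 'a': D → G
  read 'a': G → C
  read 'c': C → G
  read 'a': G → C
  read 'a': C → F
  read 'd': F → A
  read 'a': A → F
  read 'd': F → A
  read 'c': A → F
  read 'a': F → D
  read 'c': D → F
  read 'd': F → A
  read 'a': A → F
  read 'a': F → D
  end D, accepted
w4:
  start at G
  read 'a': G → C
  read 'a': C → F
  read 'b': F → F
  read 'd': F → A
  read 'a': A → F
  read 'd': F → A
  read 'c': A → F
  read 'a': F → D
  read 'a': D → G
  read 'd': G → C
  read 'b': C → C
  read 'b': C → C
  read 'd': C → G
  end G, rejected

w1, w2, w3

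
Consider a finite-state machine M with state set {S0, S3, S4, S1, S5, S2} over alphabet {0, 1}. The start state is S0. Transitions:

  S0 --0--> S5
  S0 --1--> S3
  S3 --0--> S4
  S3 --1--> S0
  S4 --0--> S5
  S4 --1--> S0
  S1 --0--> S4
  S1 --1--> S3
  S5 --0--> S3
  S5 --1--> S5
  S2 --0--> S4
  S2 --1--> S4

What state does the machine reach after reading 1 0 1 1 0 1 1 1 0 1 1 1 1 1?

S5

S0 → S3 → S4 → S0 → S3 → S4 → S0 → S3 → S0 → S5 → S5 → S5 → S5 → S5 → S5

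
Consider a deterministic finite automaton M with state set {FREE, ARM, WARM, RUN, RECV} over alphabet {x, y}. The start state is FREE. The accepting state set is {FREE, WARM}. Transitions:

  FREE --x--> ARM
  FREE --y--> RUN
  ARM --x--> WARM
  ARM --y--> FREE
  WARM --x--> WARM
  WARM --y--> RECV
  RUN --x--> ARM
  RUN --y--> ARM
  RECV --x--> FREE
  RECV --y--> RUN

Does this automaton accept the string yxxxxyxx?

No

Trace: FREE -y-> RUN -x-> ARM -x-> WARM -x-> WARM -x-> WARM -y-> RECV -x-> FREE -x-> ARM
End state ARM is not accepting.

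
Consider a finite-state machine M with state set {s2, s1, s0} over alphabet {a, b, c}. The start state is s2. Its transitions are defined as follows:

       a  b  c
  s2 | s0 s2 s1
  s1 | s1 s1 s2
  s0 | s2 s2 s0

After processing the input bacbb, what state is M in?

s2

start at s2
read 'b': s2 → s2
read 'a': s2 → s0
read 'c': s0 → s0
read 'b': s0 → s2
read 'b': s2 → s2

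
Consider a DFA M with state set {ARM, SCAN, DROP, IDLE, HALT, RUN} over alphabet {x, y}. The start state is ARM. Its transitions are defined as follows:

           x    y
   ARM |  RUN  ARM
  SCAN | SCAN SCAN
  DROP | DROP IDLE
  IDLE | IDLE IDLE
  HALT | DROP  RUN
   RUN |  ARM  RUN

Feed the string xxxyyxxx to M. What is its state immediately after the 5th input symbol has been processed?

RUN

ARM → RUN → ARM → RUN → RUN → RUN
After 5 symbols: RUN.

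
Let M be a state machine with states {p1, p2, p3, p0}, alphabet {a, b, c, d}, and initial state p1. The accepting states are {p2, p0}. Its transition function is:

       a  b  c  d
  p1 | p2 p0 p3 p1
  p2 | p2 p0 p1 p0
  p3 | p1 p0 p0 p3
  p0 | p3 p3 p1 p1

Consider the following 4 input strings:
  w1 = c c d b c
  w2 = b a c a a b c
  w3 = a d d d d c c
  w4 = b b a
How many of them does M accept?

1

w1:
  start at p1
  read 'c': p1 → p3
  read 'c': p3 → p0
  read 'd': p0 → p1
  read 'b': p1 → p0
  read 'c': p0 → p1
  end p1, rejected
w2:
  start at p1
  read 'b': p1 → p0
  read 'a': p0 → p3
  read 'c': p3 → p0
  read 'a': p0 → p3
  read 'a': p3 → p1
  read 'b': p1 → p0
  read 'c': p0 → p1
  end p1, rejected
w3:
  start at p1
  read 'a': p1 → p2
  read 'd': p2 → p0
  read 'd': p0 → p1
  read 'd': p1 → p1
  read 'd': p1 → p1
  read 'c': p1 → p3
  read 'c': p3 → p0
  end p0, accepted
w4:
  start at p1
  read 'b': p1 → p0
  read 'b': p0 → p3
  read 'a': p3 → p1
  end p1, rejected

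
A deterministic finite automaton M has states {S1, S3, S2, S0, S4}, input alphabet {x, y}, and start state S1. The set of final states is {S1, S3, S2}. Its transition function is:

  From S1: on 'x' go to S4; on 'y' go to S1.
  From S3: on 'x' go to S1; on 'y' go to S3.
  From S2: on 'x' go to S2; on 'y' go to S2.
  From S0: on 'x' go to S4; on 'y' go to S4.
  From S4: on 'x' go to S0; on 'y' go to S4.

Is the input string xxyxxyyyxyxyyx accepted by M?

No

S1 → S4 → S0 → S4 → S0 → S4 → S4 → S4 → S4 → S0 → S4 → S0 → S4 → S4 → S0
End state S0 is not accepting.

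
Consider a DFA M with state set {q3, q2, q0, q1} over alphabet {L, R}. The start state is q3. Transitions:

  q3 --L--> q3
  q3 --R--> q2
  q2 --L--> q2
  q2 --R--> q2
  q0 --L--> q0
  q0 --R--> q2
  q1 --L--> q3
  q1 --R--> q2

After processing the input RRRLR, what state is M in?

q2

q3 → q2 → q2 → q2 → q2 → q2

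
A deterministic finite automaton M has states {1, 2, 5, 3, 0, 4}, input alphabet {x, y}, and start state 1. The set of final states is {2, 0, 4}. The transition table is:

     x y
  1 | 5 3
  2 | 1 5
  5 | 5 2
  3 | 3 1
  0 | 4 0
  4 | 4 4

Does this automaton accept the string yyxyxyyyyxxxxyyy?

Yes

1 → 3 → 1 → 5 → 2 → 1 → 3 → 1 → 3 → 1 → 5 → 5 → 5 → 5 → 2 → 5 → 2
End state 2 is accepting.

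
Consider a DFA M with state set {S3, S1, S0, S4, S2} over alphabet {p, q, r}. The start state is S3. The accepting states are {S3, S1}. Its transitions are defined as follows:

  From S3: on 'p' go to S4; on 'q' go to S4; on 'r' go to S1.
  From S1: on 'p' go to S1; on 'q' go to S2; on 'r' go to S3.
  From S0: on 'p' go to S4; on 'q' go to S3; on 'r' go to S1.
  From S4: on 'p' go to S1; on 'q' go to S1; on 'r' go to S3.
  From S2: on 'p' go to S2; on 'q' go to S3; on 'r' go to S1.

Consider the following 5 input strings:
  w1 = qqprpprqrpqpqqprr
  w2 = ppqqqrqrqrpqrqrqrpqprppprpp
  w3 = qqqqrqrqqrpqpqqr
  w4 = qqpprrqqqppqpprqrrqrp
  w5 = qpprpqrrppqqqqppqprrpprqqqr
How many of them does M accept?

4

w1:
  start at S3
  read 'q': S3 → S4
  read 'q': S4 → S1
  read 'p': S1 → S1
  read 'r': S1 → S3
  read 'p': S3 → S4
  read 'p': S4 → S1
  read 'r': S1 → S3
  read 'q': S3 → S4
  read 'r': S4 → S3
  read 'p': S3 → S4
  read 'q': S4 → S1
  read 'p': S1 → S1
  read 'q': S1 → S2
  read 'q': S2 → S3
  read 'p': S3 → S4
  read 'r': S4 → S3
  read 'r': S3 → S1
  end S1, accepted
w2:
  start at S3
  read 'p': S3 → S4
  read 'p': S4 → S1
  read 'q': S1 → S2
  read 'q': S2 → S3
  read 'q': S3 → S4
  read 'r': S4 → S3
  read 'q': S3 → S4
  read 'r': S4 → S3
  read 'q': S3 → S4
  read 'r': S4 → S3
  read 'p': S3 → S4
  read 'q': S4 → S1
  read 'r': S1 → S3
  read 'q': S3 → S4
  read 'r': S4 → S3
  read 'q': S3 → S4
  read 'r': S4 → S3
  read 'p': S3 → S4
  read 'q': S4 → S1
  read 'p': S1 → S1
  read 'r': S1 → S3
  read 'p': S3 → S4
  read 'p': S4 → S1
  read 'p': S1 → S1
  read 'r': S1 → S3
  read 'p': S3 → S4
  read 'p': S4 → S1
  end S1, accepted
w3:
  start at S3
  read 'q': S3 → S4
  read 'q': S4 → S1
  read 'q': S1 → S2
  read 'q': S2 → S3
  read 'r': S3 → S1
  read 'q': S1 → S2
  read 'r': S2 → S1
  read 'q': S1 → S2
  read 'q': S2 → S3
  read 'r': S3 → S1
  read 'p': S1 → S1
  read 'q': S1 → S2
  read 'p': S2 → S2
  read 'q': S2 → S3
  read 'q': S3 → S4
  read 'r': S4 → S3
  end S3, accepted
w4:
  start at S3
  read 'q': S3 → S4
  read 'q': S4 → S1
  read 'p': S1 → S1
  read 'p': S1 → S1
  read 'r': S1 → S3
  read 'r': S3 → S1
  read 'q': S1 → S2
  read 'q': S2 → S3
  read 'q': S3 → S4
  read 'p': S4 → S1
  read 'p': S1 → S1
  read 'q': S1 → S2
  read 'p': S2 → S2
  read 'p': S2 → S2
  read 'r': S2 → S1
  read 'q': S1 → S2
  read 'r': S2 → S1
  read 'r': S1 → S3
  read 'q': S3 → S4
  read 'r': S4 → S3
  read 'p': S3 → S4
  end S4, rejected
w5:
  start at S3
  read 'q': S3 → S4
  read 'p': S4 → S1
  read 'p': S1 → S1
  read 'r': S1 → S3
  read 'p': S3 → S4
  read 'q': S4 → S1
  read 'r': S1 → S3
  read 'r': S3 → S1
  read 'p': S1 → S1
  read 'p': S1 → S1
  read 'q': S1 → S2
  read 'q': S2 → S3
  read 'q': S3 → S4
  read 'q': S4 → S1
  read 'p': S1 → S1
  read 'p': S1 → S1
  read 'q': S1 → S2
  read 'p': S2 → S2
  read 'r': S2 → S1
  read 'r': S1 → S3
  read 'p': S3 → S4
  read 'p': S4 → S1
  read 'r': S1 → S3
  read 'q': S3 → S4
  read 'q': S4 → S1
  read 'q': S1 → S2
  read 'r': S2 → S1
  end S1, accepted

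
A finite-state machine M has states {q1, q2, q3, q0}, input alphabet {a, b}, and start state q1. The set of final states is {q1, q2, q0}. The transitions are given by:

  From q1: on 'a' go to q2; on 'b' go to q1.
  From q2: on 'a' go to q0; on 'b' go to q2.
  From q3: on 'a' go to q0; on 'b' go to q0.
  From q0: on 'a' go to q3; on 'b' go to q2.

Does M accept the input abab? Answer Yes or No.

start at q1
read 'a': q1 → q2
read 'b': q2 → q2
read 'a': q2 → q0
read 'b': q0 → q2
End state q2 is accepting.

Yes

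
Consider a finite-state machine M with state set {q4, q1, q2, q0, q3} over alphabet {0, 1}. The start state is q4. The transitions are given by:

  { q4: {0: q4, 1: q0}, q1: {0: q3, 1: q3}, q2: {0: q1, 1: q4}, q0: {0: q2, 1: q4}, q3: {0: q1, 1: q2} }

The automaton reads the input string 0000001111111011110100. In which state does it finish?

Trace: q4 -0-> q4 -0-> q4 -0-> q4 -0-> q4 -0-> q4 -0-> q4 -1-> q0 -1-> q4 -1-> q0 -1-> q4 -1-> q0 -1-> q4 -1-> q0 -0-> q2 -1-> q4 -1-> q0 -1-> q4 -1-> q0 -0-> q2 -1-> q4 -0-> q4 -0-> q4

q4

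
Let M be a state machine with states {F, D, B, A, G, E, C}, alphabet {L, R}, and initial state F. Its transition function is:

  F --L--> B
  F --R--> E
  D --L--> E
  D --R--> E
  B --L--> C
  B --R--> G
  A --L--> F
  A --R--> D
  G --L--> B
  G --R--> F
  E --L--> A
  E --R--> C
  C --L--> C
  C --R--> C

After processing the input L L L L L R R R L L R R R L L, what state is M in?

C

Trace: F -L-> B -L-> C -L-> C -L-> C -L-> C -R-> C -R-> C -R-> C -L-> C -L-> C -R-> C -R-> C -R-> C -L-> C -L-> C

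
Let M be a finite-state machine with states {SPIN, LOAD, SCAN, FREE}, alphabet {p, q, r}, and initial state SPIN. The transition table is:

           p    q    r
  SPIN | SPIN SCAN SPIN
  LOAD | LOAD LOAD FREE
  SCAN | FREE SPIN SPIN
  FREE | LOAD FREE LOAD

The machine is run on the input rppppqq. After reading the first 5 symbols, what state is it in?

SPIN

start at SPIN
read 'r': SPIN → SPIN
read 'p': SPIN → SPIN
read 'p': SPIN → SPIN
read 'p': SPIN → SPIN
read 'p': SPIN → SPIN
After 5 symbols: SPIN.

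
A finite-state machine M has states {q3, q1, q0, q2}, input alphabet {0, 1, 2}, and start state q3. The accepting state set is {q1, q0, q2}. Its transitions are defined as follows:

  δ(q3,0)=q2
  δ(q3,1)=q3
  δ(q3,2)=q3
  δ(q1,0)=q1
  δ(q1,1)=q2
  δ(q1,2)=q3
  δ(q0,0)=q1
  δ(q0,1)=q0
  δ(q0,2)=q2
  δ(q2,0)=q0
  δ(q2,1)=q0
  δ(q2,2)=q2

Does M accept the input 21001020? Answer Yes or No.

Yes

q3 → q3 → q3 → q2 → q0 → q0 → q1 → q3 → q2
End state q2 is accepting.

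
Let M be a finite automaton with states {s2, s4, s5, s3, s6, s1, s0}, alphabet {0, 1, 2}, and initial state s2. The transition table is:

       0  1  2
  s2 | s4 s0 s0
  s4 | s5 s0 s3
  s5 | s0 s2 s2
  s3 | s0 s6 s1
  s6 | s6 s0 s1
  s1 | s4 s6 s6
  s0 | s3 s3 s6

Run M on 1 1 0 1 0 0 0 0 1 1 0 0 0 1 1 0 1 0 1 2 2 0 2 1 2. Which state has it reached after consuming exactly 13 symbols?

s3

Trace: s2 -1-> s0 -1-> s3 -0-> s0 -1-> s3 -0-> s0 -0-> s3 -0-> s0 -0-> s3 -1-> s6 -1-> s0 -0-> s3 -0-> s0 -0-> s3
After 13 symbols: s3.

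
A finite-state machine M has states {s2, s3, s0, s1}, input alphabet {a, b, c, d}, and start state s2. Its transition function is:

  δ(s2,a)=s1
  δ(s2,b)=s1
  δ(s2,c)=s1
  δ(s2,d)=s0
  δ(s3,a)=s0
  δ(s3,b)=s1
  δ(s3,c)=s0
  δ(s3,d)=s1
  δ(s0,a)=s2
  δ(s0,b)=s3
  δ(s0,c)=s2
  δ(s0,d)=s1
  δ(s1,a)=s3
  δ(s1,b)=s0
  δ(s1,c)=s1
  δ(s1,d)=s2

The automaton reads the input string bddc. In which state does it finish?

s2

Trace: s2 -b-> s1 -d-> s2 -d-> s0 -c-> s2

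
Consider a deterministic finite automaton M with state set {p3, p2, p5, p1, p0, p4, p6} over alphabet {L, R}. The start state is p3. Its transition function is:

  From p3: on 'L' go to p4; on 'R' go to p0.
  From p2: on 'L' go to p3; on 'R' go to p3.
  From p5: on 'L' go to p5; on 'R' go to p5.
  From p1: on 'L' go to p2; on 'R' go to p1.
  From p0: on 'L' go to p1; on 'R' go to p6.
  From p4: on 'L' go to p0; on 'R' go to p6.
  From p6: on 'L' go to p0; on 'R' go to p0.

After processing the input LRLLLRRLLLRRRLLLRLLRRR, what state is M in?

p3 → p4 → p6 → p0 → p1 → p2 → p3 → p0 → p1 → p2 → p3 → p0 → p6 → p0 → p1 → p2 → p3 → p0 → p1 → p2 → p3 → p0 → p6

p6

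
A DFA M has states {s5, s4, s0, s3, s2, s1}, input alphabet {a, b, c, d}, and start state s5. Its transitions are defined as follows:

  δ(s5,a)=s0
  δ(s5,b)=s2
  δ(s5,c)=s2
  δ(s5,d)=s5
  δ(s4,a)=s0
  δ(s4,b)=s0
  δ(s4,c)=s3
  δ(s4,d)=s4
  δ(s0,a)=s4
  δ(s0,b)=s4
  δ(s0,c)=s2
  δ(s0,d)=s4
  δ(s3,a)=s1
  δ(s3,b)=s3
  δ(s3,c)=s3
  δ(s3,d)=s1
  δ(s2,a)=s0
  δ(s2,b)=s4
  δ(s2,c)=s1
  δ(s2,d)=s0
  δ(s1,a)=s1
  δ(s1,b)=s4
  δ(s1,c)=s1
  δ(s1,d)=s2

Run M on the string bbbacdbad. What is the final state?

s4

start at s5
read 'b': s5 → s2
read 'b': s2 → s4
read 'b': s4 → s0
read 'a': s0 → s4
read 'c': s4 → s3
read 'd': s3 → s1
read 'b': s1 → s4
read 'a': s4 → s0
read 'd': s0 → s4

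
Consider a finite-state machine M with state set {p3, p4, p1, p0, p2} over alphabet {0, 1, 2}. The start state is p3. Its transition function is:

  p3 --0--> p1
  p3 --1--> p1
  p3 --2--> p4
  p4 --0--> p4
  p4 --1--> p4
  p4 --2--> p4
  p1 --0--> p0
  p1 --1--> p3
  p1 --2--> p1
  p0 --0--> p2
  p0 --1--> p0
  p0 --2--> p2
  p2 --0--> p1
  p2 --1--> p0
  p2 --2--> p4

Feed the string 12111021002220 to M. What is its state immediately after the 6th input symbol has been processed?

p3 → p1 → p1 → p3 → p1 → p3 → p1
After 6 symbols: p1.

p1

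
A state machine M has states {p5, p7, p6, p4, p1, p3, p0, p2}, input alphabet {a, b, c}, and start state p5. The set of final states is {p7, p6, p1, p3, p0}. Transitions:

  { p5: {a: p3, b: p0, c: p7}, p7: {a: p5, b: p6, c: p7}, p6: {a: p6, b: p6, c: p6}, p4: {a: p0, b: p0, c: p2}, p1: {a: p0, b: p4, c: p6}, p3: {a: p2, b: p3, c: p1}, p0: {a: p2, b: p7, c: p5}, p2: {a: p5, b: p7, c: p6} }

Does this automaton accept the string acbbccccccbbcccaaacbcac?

Yes

start at p5
read 'a': p5 → p3
read 'c': p3 → p1
read 'b': p1 → p4
read 'b': p4 → p0
read 'c': p0 → p5
read 'c': p5 → p7
read 'c': p7 → p7
read 'c': p7 → p7
read 'c': p7 → p7
read 'c': p7 → p7
read 'b': p7 → p6
read 'b': p6 → p6
read 'c': p6 → p6
read 'c': p6 → p6
read 'c': p6 → p6
read 'a': p6 → p6
read 'a': p6 → p6
read 'a': p6 → p6
read 'c': p6 → p6
read 'b': p6 → p6
read 'c': p6 → p6
read 'a': p6 → p6
read 'c': p6 → p6
End state p6 is accepting.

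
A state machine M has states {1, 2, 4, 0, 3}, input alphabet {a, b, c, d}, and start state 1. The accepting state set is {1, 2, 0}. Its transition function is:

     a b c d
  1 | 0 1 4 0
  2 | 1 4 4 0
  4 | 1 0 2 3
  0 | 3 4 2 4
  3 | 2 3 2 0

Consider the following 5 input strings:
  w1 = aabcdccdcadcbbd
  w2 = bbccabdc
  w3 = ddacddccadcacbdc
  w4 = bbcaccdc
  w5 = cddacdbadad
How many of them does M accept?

w1:
  start at 1
  read 'a': 1 → 0
  read 'a': 0 → 3
  read 'b': 3 → 3
  read 'c': 3 → 2
  read 'd': 2 → 0
  read 'c': 0 → 2
  read 'c': 2 → 4
  read 'd': 4 → 3
  read 'c': 3 → 2
  read 'a': 2 → 1
  read 'd': 1 → 0
  read 'c': 0 → 2
  read 'b': 2 → 4
  read 'b': 4 → 0
  read 'd': 0 → 4
  end 4, rejected
w2:
  start at 1
  read 'b': 1 → 1
  read 'b': 1 → 1
  read 'c': 1 → 4
  read 'c': 4 → 2
  read 'a': 2 → 1
  read 'b': 1 → 1
  read 'd': 1 → 0
  read 'c': 0 → 2
  end 2, accepted
w3:
  start at 1
  read 'd': 1 → 0
  read 'd': 0 → 4
  read 'a': 4 → 1
  read 'c': 1 → 4
  read 'd': 4 → 3
  read 'd': 3 → 0
  read 'c': 0 → 2
  read 'c': 2 → 4
  read 'a': 4 → 1
  read 'd': 1 → 0
  read 'c': 0 → 2
  read 'a': 2 → 1
  read 'c': 1 → 4
  read 'b': 4 → 0
  read 'd': 0 → 4
  read 'c': 4 → 2
  end 2, accepted
w4:
  start at 1
  read 'b': 1 → 1
  read 'b': 1 → 1
  read 'c': 1 → 4
  read 'a': 4 → 1
  read 'c': 1 → 4
  read 'c': 4 → 2
  read 'd': 2 → 0
  read 'c': 0 → 2
  end 2, accepted
w5:
  start at 1
  read 'c': 1 → 4
  read 'd': 4 → 3
  read 'd': 3 → 0
  read 'a': 0 → 3
  read 'c': 3 → 2
  read 'd': 2 → 0
  read 'b': 0 → 4
  read 'a': 4 → 1
  read 'd': 1 → 0
  read 'a': 0 → 3
  read 'd': 3 → 0
  end 0, accepted

4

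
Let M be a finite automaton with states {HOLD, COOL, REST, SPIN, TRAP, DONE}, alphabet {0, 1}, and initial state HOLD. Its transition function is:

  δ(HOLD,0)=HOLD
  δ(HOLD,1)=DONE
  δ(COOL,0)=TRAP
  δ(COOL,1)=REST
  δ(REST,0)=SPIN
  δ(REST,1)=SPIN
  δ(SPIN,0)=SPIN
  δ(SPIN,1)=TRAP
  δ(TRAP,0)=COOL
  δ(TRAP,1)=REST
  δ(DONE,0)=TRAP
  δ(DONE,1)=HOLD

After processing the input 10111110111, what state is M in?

SPIN

HOLD → DONE → TRAP → REST → SPIN → TRAP → REST → SPIN → SPIN → TRAP → REST → SPIN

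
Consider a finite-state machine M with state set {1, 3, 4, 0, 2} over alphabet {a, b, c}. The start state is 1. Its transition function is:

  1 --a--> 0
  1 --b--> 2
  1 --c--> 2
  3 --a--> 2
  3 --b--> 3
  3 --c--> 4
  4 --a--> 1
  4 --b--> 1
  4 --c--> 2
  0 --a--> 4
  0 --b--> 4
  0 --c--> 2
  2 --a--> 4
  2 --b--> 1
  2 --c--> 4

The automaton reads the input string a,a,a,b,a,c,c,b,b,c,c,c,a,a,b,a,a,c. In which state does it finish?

2

start at 1
read 'a': 1 → 0
read 'a': 0 → 4
read 'a': 4 → 1
read 'b': 1 → 2
read 'a': 2 → 4
read 'c': 4 → 2
read 'c': 2 → 4
read 'b': 4 → 1
read 'b': 1 → 2
read 'c': 2 → 4
read 'c': 4 → 2
read 'c': 2 → 4
read 'a': 4 → 1
read 'a': 1 → 0
read 'b': 0 → 4
read 'a': 4 → 1
read 'a': 1 → 0
read 'c': 0 → 2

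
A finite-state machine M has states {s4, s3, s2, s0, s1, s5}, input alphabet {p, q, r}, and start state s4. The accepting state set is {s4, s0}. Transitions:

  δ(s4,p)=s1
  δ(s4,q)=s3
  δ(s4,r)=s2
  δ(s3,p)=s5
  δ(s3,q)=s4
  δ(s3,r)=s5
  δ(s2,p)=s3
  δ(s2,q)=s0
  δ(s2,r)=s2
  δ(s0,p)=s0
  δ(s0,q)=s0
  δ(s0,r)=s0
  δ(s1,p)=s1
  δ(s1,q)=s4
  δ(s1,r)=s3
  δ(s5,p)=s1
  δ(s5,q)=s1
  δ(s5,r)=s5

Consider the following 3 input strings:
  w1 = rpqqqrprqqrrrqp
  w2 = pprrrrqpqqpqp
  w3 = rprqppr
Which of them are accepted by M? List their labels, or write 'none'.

w1: Trace: s4 -r-> s2 -p-> s3 -q-> s4 -q-> s3 -q-> s4 -r-> s2 -p-> s3 -r-> s5 -q-> s1 -q-> s4 -r-> s2 -r-> s2 -r-> s2 -q-> s0 -p-> s0  → end s0, accepted
w2: Trace: s4 -p-> s1 -p-> s1 -r-> s3 -r-> s5 -r-> s5 -r-> s5 -q-> s1 -p-> s1 -q-> s4 -q-> s3 -p-> s5 -q-> s1 -p-> s1  → end s1, rejected
w3: Trace: s4 -r-> s2 -p-> s3 -r-> s5 -q-> s1 -p-> s1 -p-> s1 -r-> s3  → end s3, rejected

w1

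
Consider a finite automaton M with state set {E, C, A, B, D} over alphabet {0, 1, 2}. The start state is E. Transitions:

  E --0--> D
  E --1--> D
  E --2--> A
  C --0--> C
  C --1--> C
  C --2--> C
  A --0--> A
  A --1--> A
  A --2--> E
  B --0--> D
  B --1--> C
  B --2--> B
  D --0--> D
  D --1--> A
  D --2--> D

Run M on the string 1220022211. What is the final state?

A

start at E
read '1': E → D
read '2': D → D
read '2': D → D
read '0': D → D
read '0': D → D
read '2': D → D
read '2': D → D
read '2': D → D
read '1': D → A
read '1': A → A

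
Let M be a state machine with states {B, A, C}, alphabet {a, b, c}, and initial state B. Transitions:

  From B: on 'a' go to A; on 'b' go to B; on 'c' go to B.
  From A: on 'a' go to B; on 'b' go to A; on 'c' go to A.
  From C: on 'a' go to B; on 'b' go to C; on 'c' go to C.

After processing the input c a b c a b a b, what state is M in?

A

B → B → A → A → A → B → B → A → A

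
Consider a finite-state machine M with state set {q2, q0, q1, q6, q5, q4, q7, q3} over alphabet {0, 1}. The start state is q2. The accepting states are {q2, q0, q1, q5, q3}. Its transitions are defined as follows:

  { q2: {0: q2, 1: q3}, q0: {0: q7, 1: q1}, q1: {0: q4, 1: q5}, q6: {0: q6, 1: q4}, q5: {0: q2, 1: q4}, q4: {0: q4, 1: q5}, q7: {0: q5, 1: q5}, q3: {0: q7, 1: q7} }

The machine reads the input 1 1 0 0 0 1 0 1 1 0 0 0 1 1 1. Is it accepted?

start at q2
read '1': q2 → q3
read '1': q3 → q7
read '0': q7 → q5
read '0': q5 → q2
read '0': q2 → q2
read '1': q2 → q3
read '0': q3 → q7
read '1': q7 → q5
read '1': q5 → q4
read '0': q4 → q4
read '0': q4 → q4
read '0': q4 → q4
read '1': q4 → q5
read '1': q5 → q4
read '1': q4 → q5
End state q5 is accepting.

Yes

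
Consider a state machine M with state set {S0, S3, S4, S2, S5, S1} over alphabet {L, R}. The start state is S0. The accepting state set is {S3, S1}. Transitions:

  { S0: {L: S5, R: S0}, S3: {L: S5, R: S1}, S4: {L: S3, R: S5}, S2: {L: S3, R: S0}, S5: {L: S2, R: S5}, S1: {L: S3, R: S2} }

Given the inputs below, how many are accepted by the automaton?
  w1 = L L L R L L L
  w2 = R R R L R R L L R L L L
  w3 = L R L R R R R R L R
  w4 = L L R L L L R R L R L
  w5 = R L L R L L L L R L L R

w1:
  start at S0
  read 'L': S0 → S5
  read 'L': S5 → S2
  read 'L': S2 → S3
  read 'R': S3 → S1
  read 'L': S1 → S3
  read 'L': S3 → S5
  read 'L': S5 → S2
  end S2, rejected
w2:
  start at S0
  read 'R': S0 → S0
  read 'R': S0 → S0
  read 'R': S0 → S0
  read 'L': S0 → S5
  read 'R': S5 → S5
  read 'R': S5 → S5
  read 'L': S5 → S2
  read 'L': S2 → S3
  read 'R': S3 → S1
  read 'L': S1 → S3
  read 'L': S3 → S5
  read 'L': S5 → S2
  end S2, rejected
w3:
  start at S0
  read 'L': S0 → S5
  read 'R': S5 → S5
  read 'L': S5 → S2
  read 'R': S2 → S0
  read 'R': S0 → S0
  read 'R': S0 → S0
  read 'R': S0 → S0
  read 'R': S0 → S0
  read 'L': S0 → S5
  read 'R': S5 → S5
  end S5, rejected
w4:
  start at S0
  read 'L': S0 → S5
  read 'L': S5 → S2
  read 'R': S2 → S0
  read 'L': S0 → S5
  read 'L': S5 → S2
  read 'L': S2 → S3
  read 'R': S3 → S1
  read 'R': S1 → S2
  read 'L': S2 → S3
  read 'R': S3 → S1
  read 'L': S1 → S3
  end S3, accepted
w5:
  start at S0
  read 'R': S0 → S0
  read 'L': S0 → S5
  read 'L': S5 → S2
  read 'R': S2 → S0
  read 'L': S0 → S5
  read 'L': S5 → S2
  read 'L': S2 → S3
  read 'L': S3 → S5
  read 'R': S5 → S5
  read 'L': S5 → S2
  read 'L': S2 → S3
  read 'R': S3 → S1
  end S1, accepted

2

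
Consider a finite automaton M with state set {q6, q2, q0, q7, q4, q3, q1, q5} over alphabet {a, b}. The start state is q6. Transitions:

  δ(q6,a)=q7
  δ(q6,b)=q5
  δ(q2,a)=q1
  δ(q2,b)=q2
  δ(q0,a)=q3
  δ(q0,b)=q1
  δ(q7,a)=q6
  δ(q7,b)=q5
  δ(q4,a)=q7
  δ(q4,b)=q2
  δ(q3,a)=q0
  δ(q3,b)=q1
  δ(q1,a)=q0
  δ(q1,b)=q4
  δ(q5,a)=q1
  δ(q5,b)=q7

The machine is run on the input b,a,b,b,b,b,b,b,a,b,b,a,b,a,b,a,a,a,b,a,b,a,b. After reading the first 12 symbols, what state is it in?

start at q6
read 'b': q6 → q5
read 'a': q5 → q1
read 'b': q1 → q4
read 'b': q4 → q2
read 'b': q2 → q2
read 'b': q2 → q2
read 'b': q2 → q2
read 'b': q2 → q2
read 'a': q2 → q1
read 'b': q1 → q4
read 'b': q4 → q2
read 'a': q2 → q1
After 12 symbols: q1.

q1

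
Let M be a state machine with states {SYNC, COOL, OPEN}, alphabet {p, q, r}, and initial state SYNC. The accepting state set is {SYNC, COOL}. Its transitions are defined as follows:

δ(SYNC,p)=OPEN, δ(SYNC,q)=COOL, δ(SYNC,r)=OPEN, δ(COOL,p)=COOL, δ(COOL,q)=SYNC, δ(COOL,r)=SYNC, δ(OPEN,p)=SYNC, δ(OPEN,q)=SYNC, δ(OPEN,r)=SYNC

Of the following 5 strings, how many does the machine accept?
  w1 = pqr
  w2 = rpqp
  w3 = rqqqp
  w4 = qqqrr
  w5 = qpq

w1: Trace: SYNC -p-> OPEN -q-> SYNC -r-> OPEN  → end OPEN, rejected
w2: Trace: SYNC -r-> OPEN -p-> SYNC -q-> COOL -p-> COOL  → end COOL, accepted
w3: Trace: SYNC -r-> OPEN -q-> SYNC -q-> COOL -q-> SYNC -p-> OPEN  → end OPEN, rejected
w4: Trace: SYNC -q-> COOL -q-> SYNC -q-> COOL -r-> SYNC -r-> OPEN  → end OPEN, rejected
w5: Trace: SYNC -q-> COOL -p-> COOL -q-> SYNC  → end SYNC, accepted

2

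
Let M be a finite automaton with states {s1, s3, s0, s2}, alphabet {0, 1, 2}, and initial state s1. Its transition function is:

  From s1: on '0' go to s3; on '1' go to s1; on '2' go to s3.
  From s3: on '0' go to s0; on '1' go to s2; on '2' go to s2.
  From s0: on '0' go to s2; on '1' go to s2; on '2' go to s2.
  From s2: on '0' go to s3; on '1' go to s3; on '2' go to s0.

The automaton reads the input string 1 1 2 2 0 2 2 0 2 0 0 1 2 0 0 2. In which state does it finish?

s2

Trace: s1 -1-> s1 -1-> s1 -2-> s3 -2-> s2 -0-> s3 -2-> s2 -2-> s0 -0-> s2 -2-> s0 -0-> s2 -0-> s3 -1-> s2 -2-> s0 -0-> s2 -0-> s3 -2-> s2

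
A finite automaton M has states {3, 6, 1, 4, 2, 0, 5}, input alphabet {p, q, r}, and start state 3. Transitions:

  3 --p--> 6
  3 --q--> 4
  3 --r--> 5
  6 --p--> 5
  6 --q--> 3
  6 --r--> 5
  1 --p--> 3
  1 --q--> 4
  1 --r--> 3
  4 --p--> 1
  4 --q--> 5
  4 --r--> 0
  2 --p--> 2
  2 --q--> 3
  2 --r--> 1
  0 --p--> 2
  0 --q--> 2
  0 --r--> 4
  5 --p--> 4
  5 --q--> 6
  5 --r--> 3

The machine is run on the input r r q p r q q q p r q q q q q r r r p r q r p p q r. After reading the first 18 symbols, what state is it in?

start at 3
read 'r': 3 → 5
read 'r': 5 → 3
read 'q': 3 → 4
read 'p': 4 → 1
read 'r': 1 → 3
read 'q': 3 → 4
read 'q': 4 → 5
read 'q': 5 → 6
read 'p': 6 → 5
read 'r': 5 → 3
read 'q': 3 → 4
read 'q': 4 → 5
read 'q': 5 → 6
read 'q': 6 → 3
read 'q': 3 → 4
read 'r': 4 → 0
read 'r': 0 → 4
read 'r': 4 → 0
After 18 symbols: 0.

0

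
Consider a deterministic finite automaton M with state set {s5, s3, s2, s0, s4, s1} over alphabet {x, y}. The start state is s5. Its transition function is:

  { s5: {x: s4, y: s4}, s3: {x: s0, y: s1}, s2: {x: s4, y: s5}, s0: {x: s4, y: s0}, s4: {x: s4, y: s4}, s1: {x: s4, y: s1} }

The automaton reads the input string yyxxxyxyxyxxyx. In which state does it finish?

s4

Trace: s5 -y-> s4 -y-> s4 -x-> s4 -x-> s4 -x-> s4 -y-> s4 -x-> s4 -y-> s4 -x-> s4 -y-> s4 -x-> s4 -x-> s4 -y-> s4 -x-> s4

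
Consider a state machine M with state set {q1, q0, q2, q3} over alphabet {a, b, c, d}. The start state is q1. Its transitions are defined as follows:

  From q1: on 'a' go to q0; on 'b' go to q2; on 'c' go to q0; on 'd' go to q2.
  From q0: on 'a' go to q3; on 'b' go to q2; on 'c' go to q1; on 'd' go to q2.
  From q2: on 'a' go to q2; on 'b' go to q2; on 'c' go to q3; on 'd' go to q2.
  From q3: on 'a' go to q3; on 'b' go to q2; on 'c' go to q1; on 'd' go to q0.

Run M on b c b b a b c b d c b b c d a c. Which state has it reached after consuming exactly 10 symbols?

q3

q1 → q2 → q3 → q2 → q2 → q2 → q2 → q3 → q2 → q2 → q3
After 10 symbols: q3.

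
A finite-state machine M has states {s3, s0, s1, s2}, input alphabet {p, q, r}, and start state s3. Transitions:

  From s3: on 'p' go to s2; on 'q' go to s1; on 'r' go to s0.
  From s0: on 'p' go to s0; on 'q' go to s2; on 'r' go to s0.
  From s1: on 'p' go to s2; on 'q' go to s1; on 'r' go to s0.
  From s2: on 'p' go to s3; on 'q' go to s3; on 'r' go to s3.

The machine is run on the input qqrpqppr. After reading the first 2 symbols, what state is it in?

s1

start at s3
read 'q': s3 → s1
read 'q': s1 → s1
After 2 symbols: s1.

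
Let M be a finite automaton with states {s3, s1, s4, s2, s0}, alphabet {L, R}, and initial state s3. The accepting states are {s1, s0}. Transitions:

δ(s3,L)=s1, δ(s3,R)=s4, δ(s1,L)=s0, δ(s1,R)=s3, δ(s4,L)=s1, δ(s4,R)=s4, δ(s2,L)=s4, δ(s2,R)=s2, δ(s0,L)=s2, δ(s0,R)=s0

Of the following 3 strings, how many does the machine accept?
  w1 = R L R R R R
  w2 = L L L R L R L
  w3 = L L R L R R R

1

w1:
  start at s3
  read 'R': s3 → s4
  read 'L': s4 → s1
  read 'R': s1 → s3
  read 'R': s3 → s4
  read 'R': s4 → s4
  read 'R': s4 → s4
  end s4, rejected
w2:
  start at s3
  read 'L': s3 → s1
  read 'L': s1 → s0
  read 'L': s0 → s2
  read 'R': s2 → s2
  read 'L': s2 → s4
  read 'R': s4 → s4
  read 'L': s4 → s1
  end s1, accepted
w3:
  start at s3
  read 'L': s3 → s1
  read 'L': s1 → s0
  read 'R': s0 → s0
  read 'L': s0 → s2
  read 'R': s2 → s2
  read 'R': s2 → s2
  read 'R': s2 → s2
  end s2, rejected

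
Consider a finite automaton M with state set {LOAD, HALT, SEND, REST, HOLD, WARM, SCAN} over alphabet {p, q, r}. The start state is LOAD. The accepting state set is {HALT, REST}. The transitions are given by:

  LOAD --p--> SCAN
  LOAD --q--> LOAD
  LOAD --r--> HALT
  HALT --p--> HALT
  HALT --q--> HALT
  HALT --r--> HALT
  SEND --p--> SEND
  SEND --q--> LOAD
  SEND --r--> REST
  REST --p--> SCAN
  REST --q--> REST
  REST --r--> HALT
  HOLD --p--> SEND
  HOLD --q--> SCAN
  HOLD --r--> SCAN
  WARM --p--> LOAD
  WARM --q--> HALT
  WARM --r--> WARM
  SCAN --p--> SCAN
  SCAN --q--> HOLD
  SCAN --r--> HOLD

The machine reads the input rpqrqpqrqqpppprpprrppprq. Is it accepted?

Yes

start at LOAD
read 'r': LOAD → HALT
read 'p': HALT → HALT
read 'q': HALT → HALT
read 'r': HALT → HALT
read 'q': HALT → HALT
read 'p': HALT → HALT
read 'q': HALT → HALT
read 'r': HALT → HALT
read 'q': HALT → HALT
read 'q': HALT → HALT
read 'p': HALT → HALT
read 'p': HALT → HALT
read 'p': HALT → HALT
read 'p': HALT → HALT
read 'r': HALT → HALT
read 'p': HALT → HALT
read 'p': HALT → HALT
read 'r': HALT → HALT
read 'r': HALT → HALT
read 'p': HALT → HALT
read 'p': HALT → HALT
read 'p': HALT → HALT
read 'r': HALT → HALT
read 'q': HALT → HALT
End state HALT is accepting.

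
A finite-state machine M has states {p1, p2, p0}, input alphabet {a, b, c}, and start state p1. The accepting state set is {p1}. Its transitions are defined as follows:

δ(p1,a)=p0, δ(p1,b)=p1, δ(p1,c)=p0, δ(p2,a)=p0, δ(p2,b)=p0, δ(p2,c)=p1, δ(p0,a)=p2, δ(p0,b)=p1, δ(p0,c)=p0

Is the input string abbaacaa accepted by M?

p1 → p0 → p1 → p1 → p0 → p2 → p1 → p0 → p2
End state p2 is not accepting.

No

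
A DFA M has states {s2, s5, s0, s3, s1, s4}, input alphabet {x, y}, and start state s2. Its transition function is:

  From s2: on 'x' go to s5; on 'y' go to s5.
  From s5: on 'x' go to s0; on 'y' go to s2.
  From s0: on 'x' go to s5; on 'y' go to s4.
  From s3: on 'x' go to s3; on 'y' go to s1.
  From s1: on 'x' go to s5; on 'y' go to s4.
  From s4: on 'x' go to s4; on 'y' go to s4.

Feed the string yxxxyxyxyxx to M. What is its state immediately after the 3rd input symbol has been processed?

s5

Trace: s2 -y-> s5 -x-> s0 -x-> s5
After 3 symbols: s5.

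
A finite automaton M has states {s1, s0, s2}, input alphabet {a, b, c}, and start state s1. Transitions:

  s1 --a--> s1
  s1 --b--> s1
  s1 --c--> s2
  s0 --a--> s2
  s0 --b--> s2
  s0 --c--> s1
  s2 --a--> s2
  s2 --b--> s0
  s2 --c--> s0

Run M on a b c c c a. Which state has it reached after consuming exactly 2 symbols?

Trace: s1 -a-> s1 -b-> s1
After 2 symbols: s1.

s1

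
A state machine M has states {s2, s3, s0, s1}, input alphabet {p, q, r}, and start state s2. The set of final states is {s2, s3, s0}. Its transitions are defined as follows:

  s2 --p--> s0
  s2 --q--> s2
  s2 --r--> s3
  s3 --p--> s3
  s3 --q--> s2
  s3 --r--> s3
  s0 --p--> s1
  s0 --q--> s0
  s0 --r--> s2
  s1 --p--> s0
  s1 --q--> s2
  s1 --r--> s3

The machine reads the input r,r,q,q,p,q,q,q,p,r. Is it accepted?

Yes

s2 → s3 → s3 → s2 → s2 → s0 → s0 → s0 → s0 → s1 → s3
End state s3 is accepting.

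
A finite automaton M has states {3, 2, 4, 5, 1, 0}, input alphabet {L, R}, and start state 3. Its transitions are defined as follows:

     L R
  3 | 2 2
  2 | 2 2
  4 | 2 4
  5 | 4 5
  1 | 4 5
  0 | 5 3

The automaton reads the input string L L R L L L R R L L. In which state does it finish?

3 → 2 → 2 → 2 → 2 → 2 → 2 → 2 → 2 → 2 → 2

2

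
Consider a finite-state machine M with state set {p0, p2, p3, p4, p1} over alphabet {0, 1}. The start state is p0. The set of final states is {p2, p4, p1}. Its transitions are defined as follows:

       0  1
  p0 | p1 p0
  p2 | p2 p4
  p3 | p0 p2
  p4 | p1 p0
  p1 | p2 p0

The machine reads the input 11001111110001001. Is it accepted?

p0 → p0 → p0 → p1 → p2 → p4 → p0 → p0 → p0 → p0 → p0 → p1 → p2 → p2 → p4 → p1 → p2 → p4
End state p4 is accepting.

Yes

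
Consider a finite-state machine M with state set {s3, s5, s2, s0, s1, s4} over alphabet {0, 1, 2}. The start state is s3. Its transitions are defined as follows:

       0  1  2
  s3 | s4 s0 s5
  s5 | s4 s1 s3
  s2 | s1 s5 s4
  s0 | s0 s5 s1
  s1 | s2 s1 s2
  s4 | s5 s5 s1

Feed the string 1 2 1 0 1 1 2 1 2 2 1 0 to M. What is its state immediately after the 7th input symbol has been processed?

s2

Trace: s3 -1-> s0 -2-> s1 -1-> s1 -0-> s2 -1-> s5 -1-> s1 -2-> s2
After 7 symbols: s2.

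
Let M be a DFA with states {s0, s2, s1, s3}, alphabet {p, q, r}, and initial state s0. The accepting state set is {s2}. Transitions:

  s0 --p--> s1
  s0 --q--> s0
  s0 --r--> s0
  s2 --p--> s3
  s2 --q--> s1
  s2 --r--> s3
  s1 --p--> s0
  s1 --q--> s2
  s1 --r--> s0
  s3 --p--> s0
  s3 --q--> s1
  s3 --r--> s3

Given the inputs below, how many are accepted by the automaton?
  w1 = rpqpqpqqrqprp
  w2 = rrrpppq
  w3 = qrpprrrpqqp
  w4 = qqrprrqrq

w1: Trace: s0 -r-> s0 -p-> s1 -q-> s2 -p-> s3 -q-> s1 -p-> s0 -q-> s0 -q-> s0 -r-> s0 -q-> s0 -p-> s1 -r-> s0 -p-> s1  → end s1, rejected
w2: Trace: s0 -r-> s0 -r-> s0 -r-> s0 -p-> s1 -p-> s0 -p-> s1 -q-> s2  → end s2, accepted
w3: Trace: s0 -q-> s0 -r-> s0 -p-> s1 -p-> s0 -r-> s0 -r-> s0 -r-> s0 -p-> s1 -q-> s2 -q-> s1 -p-> s0  → end s0, rejected
w4: Trace: s0 -q-> s0 -q-> s0 -r-> s0 -p-> s1 -r-> s0 -r-> s0 -q-> s0 -r-> s0 -q-> s0  → end s0, rejected

1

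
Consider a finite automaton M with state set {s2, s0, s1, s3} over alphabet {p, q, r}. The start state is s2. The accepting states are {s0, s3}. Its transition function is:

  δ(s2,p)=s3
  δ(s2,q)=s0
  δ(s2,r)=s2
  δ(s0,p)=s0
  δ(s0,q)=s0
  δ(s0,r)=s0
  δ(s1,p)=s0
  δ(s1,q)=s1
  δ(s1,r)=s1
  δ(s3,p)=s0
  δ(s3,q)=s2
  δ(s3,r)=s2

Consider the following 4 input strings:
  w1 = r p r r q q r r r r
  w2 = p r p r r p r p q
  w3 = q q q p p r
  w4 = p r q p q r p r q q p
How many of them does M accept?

3

w1: Trace: s2 -r-> s2 -p-> s3 -r-> s2 -r-> s2 -q-> s0 -q-> s0 -r-> s0 -r-> s0 -r-> s0 -r-> s0  → end s0, accepted
w2: Trace: s2 -p-> s3 -r-> s2 -p-> s3 -r-> s2 -r-> s2 -p-> s3 -r-> s2 -p-> s3 -q-> s2  → end s2, rejected
w3: Trace: s2 -q-> s0 -q-> s0 -q-> s0 -p-> s0 -p-> s0 -r-> s0  → end s0, accepted
w4: Trace: s2 -p-> s3 -r-> s2 -q-> s0 -p-> s0 -q-> s0 -r-> s0 -p-> s0 -r-> s0 -q-> s0 -q-> s0 -p-> s0  → end s0, accepted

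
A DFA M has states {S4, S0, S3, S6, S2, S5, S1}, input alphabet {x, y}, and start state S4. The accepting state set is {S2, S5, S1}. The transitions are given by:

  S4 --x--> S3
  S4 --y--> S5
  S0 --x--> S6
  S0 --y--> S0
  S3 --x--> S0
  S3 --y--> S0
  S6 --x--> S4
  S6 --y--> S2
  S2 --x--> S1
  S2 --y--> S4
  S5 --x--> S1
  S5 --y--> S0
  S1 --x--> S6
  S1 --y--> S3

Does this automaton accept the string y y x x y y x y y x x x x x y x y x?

Yes

S4 → S5 → S0 → S6 → S4 → S5 → S0 → S6 → S2 → S4 → S3 → S0 → S6 → S4 → S3 → S0 → S6 → S2 → S1
End state S1 is accepting.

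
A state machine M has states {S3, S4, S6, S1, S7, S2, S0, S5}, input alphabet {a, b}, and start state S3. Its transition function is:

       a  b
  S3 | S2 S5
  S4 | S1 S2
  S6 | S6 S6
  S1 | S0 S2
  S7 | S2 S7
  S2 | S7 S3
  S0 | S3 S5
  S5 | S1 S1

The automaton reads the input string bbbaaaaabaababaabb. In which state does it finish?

start at S3
read 'b': S3 → S5
read 'b': S5 → S1
read 'b': S1 → S2
read 'a': S2 → S7
read 'a': S7 → S2
read 'a': S2 → S7
read 'a': S7 → S2
read 'a': S2 → S7
read 'b': S7 → S7
read 'a': S7 → S2
read 'a': S2 → S7
read 'b': S7 → S7
read 'a': S7 → S2
read 'b': S2 → S3
read 'a': S3 → S2
read 'a': S2 → S7
read 'b': S7 → S7
read 'b': S7 → S7

S7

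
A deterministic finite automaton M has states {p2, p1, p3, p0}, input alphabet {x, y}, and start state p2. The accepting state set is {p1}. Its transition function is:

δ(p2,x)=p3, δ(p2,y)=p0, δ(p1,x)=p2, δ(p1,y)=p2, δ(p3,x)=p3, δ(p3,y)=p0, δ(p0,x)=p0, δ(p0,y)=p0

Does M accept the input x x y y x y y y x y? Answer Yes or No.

start at p2
read 'x': p2 → p3
read 'x': p3 → p3
read 'y': p3 → p0
read 'y': p0 → p0
read 'x': p0 → p0
read 'y': p0 → p0
read 'y': p0 → p0
read 'y': p0 → p0
read 'x': p0 → p0
read 'y': p0 → p0
End state p0 is not accepting.

No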